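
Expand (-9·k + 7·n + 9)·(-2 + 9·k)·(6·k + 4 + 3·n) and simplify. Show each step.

(-9·k + 7·n + 9)·(-2 + 9·k)·(6·k + 4 + 3·n)
= (18·k - 81·k^2 - 14·n + 63·k·n - 18 + 81·k)·(6·k + 4 + 3·n)    [distributive law]
= (99·k - 81·k^2 - 14·n + 63·k·n - 18)·(6·k + 4 + 3·n)    [combine like terms]
= 594·k^2 + 396·k + 297·k·n - 486·k^3 - 324·k^2 - 243·k^2·n - 84·k·n - 56·n - 42·n^2 + 378·k^2·n + 252·k·n + 189·k·n^2 - 108·k - 72 - 54·n    [distributive law]
= 270·k^2 + 288·k + 465·k·n - 486·k^3 + 135·k^2·n - 110·n - 42·n^2 + 189·k·n^2 - 72    [combine like terms]

270·k^2 + 288·k + 465·k·n - 486·k^3 + 135·k^2·n - 110·n - 42·n^2 + 189·k·n^2 - 72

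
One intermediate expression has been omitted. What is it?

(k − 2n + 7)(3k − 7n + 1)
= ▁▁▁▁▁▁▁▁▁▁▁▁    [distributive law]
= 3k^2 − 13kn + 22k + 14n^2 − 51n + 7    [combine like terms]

After distributive law, the bracketed line is:

3k^2 − 7kn + k − 6kn + 14n^2 − 2n + 21k − 49n + 7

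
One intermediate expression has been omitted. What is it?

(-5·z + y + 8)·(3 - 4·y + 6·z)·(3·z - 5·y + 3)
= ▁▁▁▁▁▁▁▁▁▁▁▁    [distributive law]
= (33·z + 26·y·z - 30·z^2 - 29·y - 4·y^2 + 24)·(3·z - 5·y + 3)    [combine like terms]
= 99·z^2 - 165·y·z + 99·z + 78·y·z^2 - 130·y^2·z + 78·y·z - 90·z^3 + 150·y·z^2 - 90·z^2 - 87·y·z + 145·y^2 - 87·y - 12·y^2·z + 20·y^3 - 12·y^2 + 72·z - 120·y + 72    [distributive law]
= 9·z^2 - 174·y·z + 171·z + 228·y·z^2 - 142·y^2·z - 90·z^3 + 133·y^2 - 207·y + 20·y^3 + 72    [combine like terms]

After distributive law, the bracketed line is:

(-15·z + 20·y·z - 30·z^2 + 3·y - 4·y^2 + 6·y·z + 24 - 32·y + 48·z)·(3·z - 5·y + 3)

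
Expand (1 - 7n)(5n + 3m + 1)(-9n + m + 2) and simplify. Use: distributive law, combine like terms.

-52n^2 - 71mn - 13n + 3m^2 + 7m + 2 + 315n^3 + 154mn^2 - 21m^2n

(1 - 7n)(5n + 3m + 1)(-9n + m + 2)
= (5n + 3m + 1 - 35n^2 - 21mn - 7n)(-9n + m + 2)    [distributive law]
= (-2n + 3m + 1 - 35n^2 - 21mn)(-9n + m + 2)    [combine like terms]
= 18n^2 - 2mn - 4n - 27mn + 3m^2 + 6m - 9n + m + 2 + 315n^3 - 35mn^2 - 70n^2 + 189mn^2 - 21m^2n - 42mn    [distributive law]
= -52n^2 - 71mn - 13n + 3m^2 + 7m + 2 + 315n^3 + 154mn^2 - 21m^2n    [combine like terms]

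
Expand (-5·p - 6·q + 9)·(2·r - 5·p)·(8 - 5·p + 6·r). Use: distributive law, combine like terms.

-440·p·r + 200·p^2·r - 60·p·r^2 + 425·p^2 - 125·p^3 - 96·q·r + 240·p·q·r - 72·q·r^2 + 240·p·q - 150·p^2·q + 144·r + 108·r^2 - 360·p

(-5·p - 6·q + 9)·(2·r - 5·p)·(8 - 5·p + 6·r)
= (-10·p·r + 25·p^2 - 12·q·r + 30·p·q + 18·r - 45·p)·(8 - 5·p + 6·r)    [distributive law]
= -80·p·r + 50·p^2·r - 60·p·r^2 + 200·p^2 - 125·p^3 + 150·p^2·r - 96·q·r + 60·p·q·r - 72·q·r^2 + 240·p·q - 150·p^2·q + 180·p·q·r + 144·r - 90·p·r + 108·r^2 - 360·p + 225·p^2 - 270·p·r    [distributive law]
= -440·p·r + 200·p^2·r - 60·p·r^2 + 425·p^2 - 125·p^3 - 96·q·r + 240·p·q·r - 72·q·r^2 + 240·p·q - 150·p^2·q + 144·r + 108·r^2 - 360·p    [combine like terms]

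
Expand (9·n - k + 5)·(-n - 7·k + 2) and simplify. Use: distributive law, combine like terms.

(9·n - k + 5)·(-n - 7·k + 2)
= -9·n^2 - 63·k·n + 18·n + k·n + 7·k^2 - 2·k - 5·n - 35·k + 10    [distributive law]
= -9·n^2 - 62·k·n + 13·n + 7·k^2 - 37·k + 10    [combine like terms]

-9·n^2 - 62·k·n + 13·n + 7·k^2 - 37·k + 10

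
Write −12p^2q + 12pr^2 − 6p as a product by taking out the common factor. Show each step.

−12p^2q + 12pr^2 − 6p
= 6(−2p^2q + 2pr^2 − p)    [factor out 6]
= 6p(−2pq + 2r^2 − 1)    [factor out p]

6p(−2pq + 2r^2 − 1)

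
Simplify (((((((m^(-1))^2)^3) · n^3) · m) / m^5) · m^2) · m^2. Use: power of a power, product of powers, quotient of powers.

(((((((m^(-1))^2)^3) · n^3) · m) / m^5) · m^2) · m^2
= ((((((m^(-1))^6) · n^3) · m) / m^5) · m^2) · m^2    [power of a power]
= ((((m^(-6) · n^3) · m) / m^5) · m^2) · m^2    [power of a power]
= m^(-6)·n^3    [quotient of powers; product of powers]

m^(-6)·n^3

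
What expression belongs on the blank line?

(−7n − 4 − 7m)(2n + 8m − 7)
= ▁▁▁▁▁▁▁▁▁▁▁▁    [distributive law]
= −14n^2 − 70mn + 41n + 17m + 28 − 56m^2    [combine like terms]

After distributive law, the bracketed line is:

−14n^2 − 56mn + 49n − 8n − 32m + 28 − 14mn − 56m^2 + 49m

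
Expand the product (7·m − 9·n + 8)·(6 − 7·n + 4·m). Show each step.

(7·m − 9·n + 8)·(6 − 7·n + 4·m)
= 42·m − 49·m·n + 28·m^2 − 54·n + 63·n^2 − 36·m·n + 48 − 56·n + 32·m    [distributive law]
= 74·m − 85·m·n + 28·m^2 − 110·n + 63·n^2 + 48    [combine like terms]

74·m − 85·m·n + 28·m^2 − 110·n + 63·n^2 + 48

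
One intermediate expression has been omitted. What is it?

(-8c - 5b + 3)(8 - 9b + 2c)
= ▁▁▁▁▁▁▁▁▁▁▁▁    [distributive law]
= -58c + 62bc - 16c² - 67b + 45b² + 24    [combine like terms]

Applying distributive law to the line above:

-64c + 72bc - 16c² - 40b + 45b² - 10bc + 24 - 27b + 6c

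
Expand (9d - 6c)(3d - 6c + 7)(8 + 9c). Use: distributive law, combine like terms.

216d^2 + 243cd^2 - 9cd - 648c^2d + 504d - 90c^2 + 324c^3 - 336c

(9d - 6c)(3d - 6c + 7)(8 + 9c)
= (27d^2 - 54cd + 63d - 18cd + 36c^2 - 42c)(8 + 9c)    [distributive law]
= (27d^2 - 72cd + 63d + 36c^2 - 42c)(8 + 9c)    [combine like terms]
= 216d^2 + 243cd^2 - 576cd - 648c^2d + 504d + 567cd + 288c^2 + 324c^3 - 336c - 378c^2    [distributive law]
= 216d^2 + 243cd^2 - 9cd - 648c^2d + 504d - 90c^2 + 324c^3 - 336c    [combine like terms]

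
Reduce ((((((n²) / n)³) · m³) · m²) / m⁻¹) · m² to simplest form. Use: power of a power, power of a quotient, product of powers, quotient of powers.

m⁸n³

((((((n²) / n)³) · m³) · m²) / m⁻¹) · m²
= ((((((n²)³) / (n³)) · m³) · m²) / m⁻¹) · m²    [power of a quotient]
= (((((n⁶) / (n³)) · m³) · m²) / m⁻¹) · m²    [power of a power]
= (((n³ · m³) · m²) / m⁻¹) · m²    [quotient of powers]
= m⁸n³    [quotient of powers; product of powers]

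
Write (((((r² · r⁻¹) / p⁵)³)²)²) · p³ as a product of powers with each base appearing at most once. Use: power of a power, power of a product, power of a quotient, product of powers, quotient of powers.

p⁻⁵⁷·r¹²

(((((r² · r⁻¹) / p⁵)³)²)²) · p³
= ((((r² · r⁻¹) / p⁵)³)⁴) · p³    [power of a power]
= (((r² · r⁻¹) / p⁵)¹²) · p³    [power of a power]
= (((r² · r⁻¹)¹²) / ((p⁵)¹²)) · p³    [power of a quotient]
= ((((r²)¹²) · ((r⁻¹)¹²)) / ((p⁵)¹²)) · p³    [power of a product]
= ((r²⁴ · ((r⁻¹)¹²)) / ((p⁵)¹²)) · p³    [power of a power]
= ((r²⁴ · r⁻¹²) / ((p⁵)¹²)) · p³    [power of a power]
= (r¹² / ((p⁵)¹²)) · p³    [product of powers]
= (r¹² / p⁶⁰) · p³    [power of a power]
= p⁻⁵⁷·r¹²    [quotient of powers]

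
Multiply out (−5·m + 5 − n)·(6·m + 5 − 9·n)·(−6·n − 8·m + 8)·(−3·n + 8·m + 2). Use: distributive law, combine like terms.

(−5·m + 5 − n)·(6·m + 5 − 9·n)·(−6·n − 8·m + 8)·(−3·n + 8·m + 2)
= (−30·m² − 25·m + 45·m·n + 30·m + 25 − 45·n − 6·m·n − 5·n + 9·n²)·(−6·n − 8·m + 8)·(−3·n + 8·m + 2)    [distributive law]
= (−30·m² + 5·m + 39·m·n + 25 − 50·n + 9·n²)·(−6·n − 8·m + 8)·(−3·n + 8·m + 2)    [combine like terms]
= (180·m²·n + 240·m³ − 240·m² − 30·m·n − 40·m² + 40·m − 234·m·n² − 312·m²·n + 312·m·n − 150·n − 200·m + 200 + 300·n² + 400·m·n − 400·n − 54·n³ − 72·m·n² + 72·n²)·(−3·n + 8·m + 2)    [distributive law]
= (−132·m²·n + 240·m³ − 280·m² + 682·m·n − 160·m − 306·m·n² − 550·n + 200 + 372·n² − 54·n³)·(−3·n + 8·m + 2)    [combine like terms]
= 396·m²·n² − 1056·m³·n − 264·m²·n − 720·m³·n + 1920·m⁴ + 480·m³ + 840·m²·n − 2240·m³ − 560·m² − 2046·m·n² + 5456·m²·n + 1364·m·n + 480·m·n − 1280·m² − 320·m + 918·m·n³ − 2448·m²·n² − 612·m·n² + 1650·n² − 4400·m·n − 1100·n − 600·n + 1600·m + 400 − 1116·n³ + 2976·m·n² + 744·n² + 162·n⁴ − 432·m·n³ − 108·n³    [distributive law]
= −2052·m²·n² − 1776·m³·n + 6032·m²·n + 1920·m⁴ − 1760·m³ − 1840·m² + 318·m·n² − 2556·m·n + 1280·m + 486·m·n³ + 2394·n² − 1700·n + 400 − 1224·n³ + 162·n⁴    [combine like terms]

−2052·m²·n² − 1776·m³·n + 6032·m²·n + 1920·m⁴ − 1760·m³ − 1840·m² + 318·m·n² − 2556·m·n + 1280·m + 486·m·n³ + 2394·n² − 1700·n + 400 − 1224·n³ + 162·n⁴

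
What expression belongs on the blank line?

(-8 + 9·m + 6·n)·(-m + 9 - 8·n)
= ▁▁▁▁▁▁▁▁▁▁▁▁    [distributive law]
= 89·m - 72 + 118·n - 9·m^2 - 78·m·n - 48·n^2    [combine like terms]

After distributive law, the bracketed line is:

8·m - 72 + 64·n - 9·m^2 + 81·m - 72·m·n - 6·m·n + 54·n - 48·n^2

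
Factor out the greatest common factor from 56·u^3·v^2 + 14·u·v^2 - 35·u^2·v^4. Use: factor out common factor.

56·u^3·v^2 + 14·u·v^2 - 35·u^2·v^4
= 7(8·u^3·v^2 + 2·u·v^2 - 5·u^2·v^4)    [factor out 7]
= 7·u·v^2(8·u^2 + 2 - 5·u·v^2)    [factor out u·v^2]

7·u·v^2(8·u^2 + 2 - 5·u·v^2)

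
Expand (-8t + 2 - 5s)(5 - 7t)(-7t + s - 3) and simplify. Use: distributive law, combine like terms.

210t² + 16st + 92t - 392t³ - 189st² + 85s - 30 - 25s² + 35s²t

(-8t + 2 - 5s)(5 - 7t)(-7t + s - 3)
= (-40t + 56t² + 10 - 14t - 25s + 35st)(-7t + s - 3)    [distributive law]
= (-54t + 56t² + 10 - 25s + 35st)(-7t + s - 3)    [combine like terms]
= 378t² - 54st + 162t - 392t³ + 56st² - 168t² - 70t + 10s - 30 + 175st - 25s² + 75s - 245st² + 35s²t - 105st    [distributive law]
= 210t² + 16st + 92t - 392t³ - 189st² + 85s - 30 - 25s² + 35s²t    [combine like terms]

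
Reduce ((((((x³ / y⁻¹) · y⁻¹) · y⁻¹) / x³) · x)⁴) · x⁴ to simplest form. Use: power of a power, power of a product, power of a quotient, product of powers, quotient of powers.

x⁸y⁻⁴

((((((x³ / y⁻¹) · y⁻¹) · y⁻¹) / x³) · x)⁴) · x⁴
= ((((((x³ / y⁻¹) · y⁻¹) · y⁻¹) / x³)⁴) · (x⁴)) · x⁴    [power of a product]
= ((((((x³ / y⁻¹) · y⁻¹) · y⁻¹)⁴) / ((x³)⁴)) · (x⁴)) · x⁴    [power of a quotient]
= ((((((x³ / y⁻¹) · y⁻¹)⁴) · ((y⁻¹)⁴)) / ((x³)⁴)) · (x⁴)) · x⁴    [power of a product]
= ((((((x³ / y⁻¹)⁴) · ((y⁻¹)⁴)) · ((y⁻¹)⁴)) / ((x³)⁴)) · (x⁴)) · x⁴    [power of a product]
= (((((((x³)⁴) / ((y⁻¹)⁴)) · ((y⁻¹)⁴)) · ((y⁻¹)⁴)) / ((x³)⁴)) · (x⁴)) · x⁴    [power of a quotient]
= (((((x¹² / ((y⁻¹)⁴)) · ((y⁻¹)⁴)) · ((y⁻¹)⁴)) / ((x³)⁴)) · (x⁴)) · x⁴    [power of a power]
= (((((x¹² / y⁻⁴) · ((y⁻¹)⁴)) · ((y⁻¹)⁴)) / ((x³)⁴)) · (x⁴)) · x⁴    [power of a power]
= (((((x¹² / y⁻⁴) · y⁻⁴) · ((y⁻¹)⁴)) / ((x³)⁴)) · (x⁴)) · x⁴    [power of a power]
= (((((x¹² / y⁻⁴) · y⁻⁴) · y⁻⁴) / ((x³)⁴)) · (x⁴)) · x⁴    [power of a power]
= (((((x¹² / y⁻⁴) · y⁻⁴) · y⁻⁴) / x¹²) · (x⁴)) · x⁴    [power of a power]
= x⁸y⁻⁴    [quotient of powers; product of powers]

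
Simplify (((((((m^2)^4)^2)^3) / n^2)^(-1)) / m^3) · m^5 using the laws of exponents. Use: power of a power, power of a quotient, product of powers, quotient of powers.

(((((((m^2)^4)^2)^3) / n^2)^(-1)) / m^3) · m^5
= (((((((m^2)^4)^2)^3)^(-1)) / ((n^2)^(-1))) / m^3) · m^5    [power of a quotient]
= ((((((m^2)^4)^2)^(-3)) / ((n^2)^(-1))) / m^3) · m^5    [power of a power]
= (((((m^2)^4)^(-6)) / ((n^2)^(-1))) / m^3) · m^5    [power of a power]
= ((((m^2)^(-24)) / ((n^2)^(-1))) / m^3) · m^5    [power of a power]
= ((m^(-48) / ((n^2)^(-1))) / m^3) · m^5    [power of a power]
= ((m^(-48) / n^(-2)) / m^3) · m^5    [power of a power]
= m^(-46)·n^2    [quotient of powers; product of powers]

m^(-46)·n^2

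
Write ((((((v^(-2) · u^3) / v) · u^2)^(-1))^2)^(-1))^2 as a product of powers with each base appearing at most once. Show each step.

u^20v^(-12)

((((((v^(-2) · u^3) / v) · u^2)^(-1))^2)^(-1))^2
= (((((v^(-2) · u^3) / v) · u^2)^(-1))^2)^(-2)    [power of a power]
= ((((v^(-2) · u^3) / v) · u^2)^(-1))^(-4)    [power of a power]
= (((v^(-2) · u^3) / v) · u^2)^4    [power of a power]
= (((v^(-2) · u^3) / v)^4) · ((u^2)^4)    [power of a product]
= (((v^(-2) · u^3)^4) / (v^4)) · ((u^2)^4)    [power of a quotient]
= ((((v^(-2))^4) · ((u^3)^4)) / (v^4)) · ((u^2)^4)    [power of a product]
= ((v^(-8) · ((u^3)^4)) / (v^4)) · ((u^2)^4)    [power of a power]
= ((v^(-8) · u^12) / (v^4)) · ((u^2)^4)    [power of a power]
= ((v^(-8) · u^12) / v^4) · u^8    [power of a power]
= u^20v^(-12)    [quotient of powers; product of powers]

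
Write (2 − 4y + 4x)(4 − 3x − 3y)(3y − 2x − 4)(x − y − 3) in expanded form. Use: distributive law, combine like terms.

(2 − 4y + 4x)(4 − 3x − 3y)(3y − 2x − 4)(x − y − 3)
= (8 − 6x − 6y − 16y + 12xy + 12y^2 + 16x − 12x^2 − 12xy)(3y − 2x − 4)(x − y − 3)    [distributive law]
= (8 + 10x − 22y + 12y^2 − 12x^2)(3y − 2x − 4)(x − y − 3)    [combine like terms]
= (24y − 16x − 32 + 30xy − 20x^2 − 40x − 66y^2 + 44xy + 88y + 36y^3 − 24xy^2 − 48y^2 − 36x^2y + 24x^3 + 48x^2)(x − y − 3)    [distributive law]
= (112y − 56x − 32 + 74xy + 28x^2 − 114y^2 + 36y^3 − 24xy^2 − 36x^2y + 24x^3)(x − y − 3)    [combine like terms]
= 112xy − 112y^2 − 336y − 56x^2 + 56xy + 168x − 32x + 32y + 96 + 74x^2y − 74xy^2 − 222xy + 28x^3 − 28x^2y − 84x^2 − 114xy^2 + 114y^3 + 342y^2 + 36xy^3 − 36y^4 − 108y^3 − 24x^2y^2 + 24xy^3 + 72xy^2 − 36x^3y + 36x^2y^2 + 108x^2y + 24x^4 − 24x^3y − 72x^3    [distributive law]
= −54xy + 230y^2 − 304y − 140x^2 + 136x + 96 + 154x^2y − 116xy^2 − 44x^3 + 6y^3 + 60xy^3 − 36y^4 + 12x^2y^2 − 60x^3y + 24x^4    [combine like terms]

−54xy + 230y^2 − 304y − 140x^2 + 136x + 96 + 154x^2y − 116xy^2 − 44x^3 + 6y^3 + 60xy^3 − 36y^4 + 12x^2y^2 − 60x^3y + 24x^4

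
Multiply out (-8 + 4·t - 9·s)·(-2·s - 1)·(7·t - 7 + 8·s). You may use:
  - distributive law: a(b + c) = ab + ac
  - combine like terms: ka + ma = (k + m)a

199·s·t - 111·s + 74·s² + 84·t - 56 - 56·s·t² + 62·s²·t - 28·t² + 144·s³

(-8 + 4·t - 9·s)·(-2·s - 1)·(7·t - 7 + 8·s)
= (16·s + 8 - 8·s·t - 4·t + 18·s² + 9·s)·(7·t - 7 + 8·s)    [distributive law]
= (25·s + 8 - 8·s·t - 4·t + 18·s²)·(7·t - 7 + 8·s)    [combine like terms]
= 175·s·t - 175·s + 200·s² + 56·t - 56 + 64·s - 56·s·t² + 56·s·t - 64·s²·t - 28·t² + 28·t - 32·s·t + 126·s²·t - 126·s² + 144·s³    [distributive law]
= 199·s·t - 111·s + 74·s² + 84·t - 56 - 56·s·t² + 62·s²·t - 28·t² + 144·s³    [combine like terms]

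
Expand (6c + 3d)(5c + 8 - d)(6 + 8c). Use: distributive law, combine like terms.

(6c + 3d)(5c + 8 - d)(6 + 8c)
= (30c^2 + 48c - 6cd + 15cd + 24d - 3d^2)(6 + 8c)    [distributive law]
= (30c^2 + 48c + 9cd + 24d - 3d^2)(6 + 8c)    [combine like terms]
= 180c^2 + 240c^3 + 288c + 384c^2 + 54cd + 72c^2d + 144d + 192cd - 18d^2 - 24cd^2    [distributive law]
= 564c^2 + 240c^3 + 288c + 246cd + 72c^2d + 144d - 18d^2 - 24cd^2    [combine like terms]

564c^2 + 240c^3 + 288c + 246cd + 72c^2d + 144d - 18d^2 - 24cd^2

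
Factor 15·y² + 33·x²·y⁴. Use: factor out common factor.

15·y² + 33·x²·y⁴
= 3(5·y² + 11·x²·y⁴)    [factor out 3]
= 3·y²(5 + 11·x²·y²)    [factor out y²]

3·y²(5 + 11·x²·y²)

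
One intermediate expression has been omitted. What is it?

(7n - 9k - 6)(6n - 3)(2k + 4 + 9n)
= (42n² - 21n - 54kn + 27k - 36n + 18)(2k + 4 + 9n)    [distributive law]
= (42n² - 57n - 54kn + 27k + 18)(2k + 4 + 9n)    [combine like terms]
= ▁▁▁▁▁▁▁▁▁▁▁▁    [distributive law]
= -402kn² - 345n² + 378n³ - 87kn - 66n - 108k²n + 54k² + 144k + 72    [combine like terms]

By distributive law:

84kn² + 168n² + 378n³ - 114kn - 228n - 513n² - 108k²n - 216kn - 486kn² + 54k² + 108k + 243kn + 36k + 72 + 162n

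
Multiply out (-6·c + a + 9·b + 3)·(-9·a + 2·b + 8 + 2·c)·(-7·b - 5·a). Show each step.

-422·a·b·c - 280·a^2·c - 42·b^2·c + 294·b·c + 210·a·c + 84·b·c^2 + 60·a·c^2 + 458·a^2·b + 45·a^3 + 463·a·b^2 - 257·a·b + 95·a^2 - 126·b^3 - 546·b^2 - 168·b - 120·a

(-6·c + a + 9·b + 3)·(-9·a + 2·b + 8 + 2·c)·(-7·b - 5·a)
= (54·a·c - 12·b·c - 48·c - 12·c^2 - 9·a^2 + 2·a·b + 8·a + 2·a·c - 81·a·b + 18·b^2 + 72·b + 18·b·c - 27·a + 6·b + 24 + 6·c)·(-7·b - 5·a)    [distributive law]
= (56·a·c + 6·b·c - 42·c - 12·c^2 - 9·a^2 - 79·a·b - 19·a + 18·b^2 + 78·b + 24)·(-7·b - 5·a)    [combine like terms]
= -392·a·b·c - 280·a^2·c - 42·b^2·c - 30·a·b·c + 294·b·c + 210·a·c + 84·b·c^2 + 60·a·c^2 + 63·a^2·b + 45·a^3 + 553·a·b^2 + 395·a^2·b + 133·a·b + 95·a^2 - 126·b^3 - 90·a·b^2 - 546·b^2 - 390·a·b - 168·b - 120·a    [distributive law]
= -422·a·b·c - 280·a^2·c - 42·b^2·c + 294·b·c + 210·a·c + 84·b·c^2 + 60·a·c^2 + 458·a^2·b + 45·a^3 + 463·a·b^2 - 257·a·b + 95·a^2 - 126·b^3 - 546·b^2 - 168·b - 120·a    [combine like terms]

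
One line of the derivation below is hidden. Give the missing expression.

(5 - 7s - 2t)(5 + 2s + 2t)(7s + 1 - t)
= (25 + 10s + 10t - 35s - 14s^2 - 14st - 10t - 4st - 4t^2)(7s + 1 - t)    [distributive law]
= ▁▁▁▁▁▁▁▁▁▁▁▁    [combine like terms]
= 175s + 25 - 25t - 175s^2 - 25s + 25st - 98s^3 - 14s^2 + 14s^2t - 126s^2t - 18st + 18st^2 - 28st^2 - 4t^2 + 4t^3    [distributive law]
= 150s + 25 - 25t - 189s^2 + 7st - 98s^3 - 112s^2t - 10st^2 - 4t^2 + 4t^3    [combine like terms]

Applying combine like terms to the line above:

(25 - 25s - 14s^2 - 18st - 4t^2)(7s + 1 - t)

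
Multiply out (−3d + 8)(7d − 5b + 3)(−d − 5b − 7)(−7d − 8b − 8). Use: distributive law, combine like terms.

−147d^4 − 798bd^3 − 868d^3 − 195b^2d^2 + 580bd^2 + 1671d^2 + 600b^3d + 1600b^2d + 4104bd + 4000d − 1600b^3 − 2880b^2 + 64b + 1344

(−3d + 8)(7d − 5b + 3)(−d − 5b − 7)(−7d − 8b − 8)
= (−21d^2 + 15bd − 9d + 56d − 40b + 24)(−d − 5b − 7)(−7d − 8b − 8)    [distributive law]
= (−21d^2 + 15bd + 47d − 40b + 24)(−d − 5b − 7)(−7d − 8b − 8)    [combine like terms]
= (21d^3 + 105bd^2 + 147d^2 − 15bd^2 − 75b^2d − 105bd − 47d^2 − 235bd − 329d + 40bd + 200b^2 + 280b − 24d − 120b − 168)(−7d − 8b − 8)    [distributive law]
= (21d^3 + 90bd^2 + 100d^2 − 75b^2d − 300bd − 353d + 200b^2 + 160b − 168)(−7d − 8b − 8)    [combine like terms]
= −147d^4 − 168bd^3 − 168d^3 − 630bd^3 − 720b^2d^2 − 720bd^2 − 700d^3 − 800bd^2 − 800d^2 + 525b^2d^2 + 600b^3d + 600b^2d + 2100bd^2 + 2400b^2d + 2400bd + 2471d^2 + 2824bd + 2824d − 1400b^2d − 1600b^3 − 1600b^2 − 1120bd − 1280b^2 − 1280b + 1176d + 1344b + 1344    [distributive law]
= −147d^4 − 798bd^3 − 868d^3 − 195b^2d^2 + 580bd^2 + 1671d^2 + 600b^3d + 1600b^2d + 4104bd + 4000d − 1600b^3 − 2880b^2 + 64b + 1344    [combine like terms]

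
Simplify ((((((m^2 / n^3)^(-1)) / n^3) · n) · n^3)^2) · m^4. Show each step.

n^8

((((((m^2 / n^3)^(-1)) / n^3) · n) · n^3)^2) · m^4
= ((((((m^2 / n^3)^(-1)) / n^3) · n)^2) · ((n^3)^2)) · m^4    [power of a product]
= ((((((m^2 / n^3)^(-1)) / n^3)^2) · (n^2)) · ((n^3)^2)) · m^4    [power of a product]
= ((((((m^2 / n^3)^(-1))^2) / ((n^3)^2)) · (n^2)) · ((n^3)^2)) · m^4    [power of a quotient]
= (((((m^2 / n^3)^(-2)) / ((n^3)^2)) · (n^2)) · ((n^3)^2)) · m^4    [power of a power]
= ((((((m^2)^(-2)) / ((n^3)^(-2))) / ((n^3)^2)) · (n^2)) · ((n^3)^2)) · m^4    [power of a quotient]
= ((((m^(-4) / ((n^3)^(-2))) / ((n^3)^2)) · (n^2)) · ((n^3)^2)) · m^4    [power of a power]
= ((((m^(-4) / n^(-6)) / ((n^3)^2)) · (n^2)) · ((n^3)^2)) · m^4    [power of a power]
= ((((m^(-4) / n^(-6)) / n^6) · (n^2)) · ((n^3)^2)) · m^4    [power of a power]
= ((((m^(-4) / n^(-6)) / n^6) · n^2) · n^6) · m^4    [power of a power]
= n^8    [quotient of powers; product of powers]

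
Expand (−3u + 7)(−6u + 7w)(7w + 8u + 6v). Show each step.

(−3u + 7)(−6u + 7w)(7w + 8u + 6v)
= (18u^2 − 21uw − 42u + 49w)(7w + 8u + 6v)    [distributive law]
= 126u^2w + 144u^3 + 108u^2v − 147uw^2 − 168u^2w − 126uvw − 294uw − 336u^2 − 252uv + 343w^2 + 392uw + 294vw    [distributive law]
= −42u^2w + 144u^3 + 108u^2v − 147uw^2 − 126uvw + 98uw − 336u^2 − 252uv + 343w^2 + 294vw    [combine like terms]

−42u^2w + 144u^3 + 108u^2v − 147uw^2 − 126uvw + 98uw − 336u^2 − 252uv + 343w^2 + 294vw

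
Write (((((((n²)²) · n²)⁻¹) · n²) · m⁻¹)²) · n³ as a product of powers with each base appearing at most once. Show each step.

m⁻²n⁻⁵

(((((((n²)²) · n²)⁻¹) · n²) · m⁻¹)²) · n³
= (((((((n²)²) · n²)⁻¹) · n²)²) · ((m⁻¹)²)) · n³    [power of a product]
= (((((((n²)²) · n²)⁻¹)²) · ((n²)²)) · ((m⁻¹)²)) · n³    [power of a product]
= ((((((n²)²) · n²)⁻²) · ((n²)²)) · ((m⁻¹)²)) · n³    [power of a power]
= ((((((n²)²)⁻²) · ((n²)⁻²)) · ((n²)²)) · ((m⁻¹)²)) · n³    [power of a product]
= (((((n²)⁻⁴) · ((n²)⁻²)) · ((n²)²)) · ((m⁻¹)²)) · n³    [power of a power]
= (((n⁻⁸ · ((n²)⁻²)) · ((n²)²)) · ((m⁻¹)²)) · n³    [power of a power]
= (((n⁻⁸ · n⁻⁴) · ((n²)²)) · ((m⁻¹)²)) · n³    [power of a power]
= ((n⁻¹² · ((n²)²)) · ((m⁻¹)²)) · n³    [product of powers]
= ((n⁻¹² · n⁴) · ((m⁻¹)²)) · n³    [power of a power]
= (n⁻⁸ · ((m⁻¹)²)) · n³    [product of powers]
= (n⁻⁸ · m⁻²) · n³    [power of a power]
= m⁻²n⁻⁵    [product of powers]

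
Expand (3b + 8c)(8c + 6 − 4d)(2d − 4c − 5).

(3b + 8c)(8c + 6 − 4d)(2d − 4c − 5)
= (24bc + 18b − 12bd + 64c² + 48c − 32cd)(2d − 4c − 5)    [distributive law]
= 48bcd − 96bc² − 120bc + 36bd − 72bc − 90b − 24bd² + 48bcd + 60bd + 128c²d − 256c³ − 320c² + 96cd − 192c² − 240c − 64cd² + 128c²d + 160cd    [distributive law]
= 96bcd − 96bc² − 192bc + 96bd − 90b − 24bd² + 256c²d − 256c³ − 512c² + 256cd − 240c − 64cd²    [combine like terms]

96bcd − 96bc² − 192bc + 96bd − 90b − 24bd² + 256c²d − 256c³ − 512c² + 256cd − 240c − 64cd²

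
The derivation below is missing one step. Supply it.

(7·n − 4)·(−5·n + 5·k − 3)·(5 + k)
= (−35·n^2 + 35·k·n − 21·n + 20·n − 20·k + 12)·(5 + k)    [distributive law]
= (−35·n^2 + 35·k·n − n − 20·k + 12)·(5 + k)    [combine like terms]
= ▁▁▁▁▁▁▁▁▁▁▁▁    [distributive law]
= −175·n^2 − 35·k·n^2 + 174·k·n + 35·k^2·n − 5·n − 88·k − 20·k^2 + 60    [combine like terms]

After distributive law, the bracketed line is:

−175·n^2 − 35·k·n^2 + 175·k·n + 35·k^2·n − 5·n − k·n − 100·k − 20·k^2 + 60 + 12·k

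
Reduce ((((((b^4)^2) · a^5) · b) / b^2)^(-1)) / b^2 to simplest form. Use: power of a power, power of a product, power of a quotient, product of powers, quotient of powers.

a^(-5)·b^(-9)

((((((b^4)^2) · a^5) · b) / b^2)^(-1)) / b^2
= ((((((b^4)^2) · a^5) · b)^(-1)) / ((b^2)^(-1))) / b^2    [power of a quotient]
= ((((((b^4)^2) · a^5)^(-1)) · (b^(-1))) / ((b^2)^(-1))) / b^2    [power of a product]
= ((((((b^4)^2)^(-1)) · ((a^5)^(-1))) · (b^(-1))) / ((b^2)^(-1))) / b^2    [power of a product]
= (((((b^4)^(-2)) · ((a^5)^(-1))) · (b^(-1))) / ((b^2)^(-1))) / b^2    [power of a power]
= (((b^(-8) · ((a^5)^(-1))) · (b^(-1))) / ((b^2)^(-1))) / b^2    [power of a power]
= (((b^(-8) · a^(-5)) · (b^(-1))) / ((b^2)^(-1))) / b^2    [power of a power]
= (((b^(-8) · a^(-5)) · b^(-1)) / b^(-2)) / b^2    [power of a power]
= a^(-5)·b^(-9)    [quotient of powers; product of powers]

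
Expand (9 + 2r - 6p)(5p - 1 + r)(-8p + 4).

(9 + 2r - 6p)(5p - 1 + r)(-8p + 4)
= (45p - 9 + 9r + 10pr - 2r + 2r² - 30p² + 6p - 6pr)(-8p + 4)    [distributive law]
= (51p - 9 + 7r + 4pr + 2r² - 30p²)(-8p + 4)    [combine like terms]
= -408p² + 204p + 72p - 36 - 56pr + 28r - 32p²r + 16pr - 16pr² + 8r² + 240p³ - 120p²    [distributive law]
= -528p² + 276p - 36 - 40pr + 28r - 32p²r - 16pr² + 8r² + 240p³    [combine like terms]

-528p² + 276p - 36 - 40pr + 28r - 32p²r - 16pr² + 8r² + 240p³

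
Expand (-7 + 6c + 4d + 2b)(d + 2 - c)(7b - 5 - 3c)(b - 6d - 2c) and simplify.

(-7 + 6c + 4d + 2b)(d + 2 - c)(7b - 5 - 3c)(b - 6d - 2c)
= (-7d - 14 + 7c + 6cd + 12c - 6c^2 + 4d^2 + 8d - 4cd + 2bd + 4b - 2bc)(7b - 5 - 3c)(b - 6d - 2c)    [distributive law]
= (d - 14 + 19c + 2cd - 6c^2 + 4d^2 + 2bd + 4b - 2bc)(7b - 5 - 3c)(b - 6d - 2c)    [combine like terms]
= (7bd - 5d - 3cd - 98b + 70 + 42c + 133bc - 95c - 57c^2 + 14bcd - 10cd - 6c^2d - 42bc^2 + 30c^2 + 18c^3 + 28bd^2 - 20d^2 - 12cd^2 + 14b^2d - 10bd - 6bcd + 28b^2 - 20b - 12bc - 14b^2c + 10bc + 6bc^2)(b - 6d - 2c)    [distributive law]
= (-3bd - 5d - 13cd - 118b + 70 - 53c + 131bc - 27c^2 + 8bcd - 6c^2d - 36bc^2 + 18c^3 + 28bd^2 - 20d^2 - 12cd^2 + 14b^2d + 28b^2 - 14b^2c)(b - 6d - 2c)    [combine like terms]
= -3b^2d + 18bd^2 + 6bcd - 5bd + 30d^2 + 10cd - 13bcd + 78cd^2 + 26c^2d - 118b^2 + 708bd + 236bc + 70b - 420d - 140c - 53bc + 318cd + 106c^2 + 131b^2c - 786bcd - 262bc^2 - 27bc^2 + 162c^2d + 54c^3 + 8b^2cd - 48bcd^2 - 16bc^2d - 6bc^2d + 36c^2d^2 + 12c^3d - 36b^2c^2 + 216bc^2d + 72bc^3 + 18bc^3 - 108c^3d - 36c^4 + 28b^2d^2 - 168bd^3 - 56bcd^2 - 20bd^2 + 120d^3 + 40cd^2 - 12bcd^2 + 72cd^3 + 24c^2d^2 + 14b^3d - 84b^2d^2 - 28b^2cd + 28b^3 - 168b^2d - 56b^2c - 14b^3c + 84b^2cd + 28b^2c^2    [distributive law]
= -171b^2d - 2bd^2 - 793bcd + 703bd + 30d^2 + 328cd + 118cd^2 + 188c^2d - 118b^2 + 183bc + 70b - 420d - 140c + 106c^2 + 75b^2c - 289bc^2 + 54c^3 + 64b^2cd - 116bcd^2 + 194bc^2d + 60c^2d^2 - 96c^3d - 8b^2c^2 + 90bc^3 - 36c^4 - 56b^2d^2 - 168bd^3 + 120d^3 + 72cd^3 + 14b^3d + 28b^3 - 14b^3c    [combine like terms]

-171b^2d - 2bd^2 - 793bcd + 703bd + 30d^2 + 328cd + 118cd^2 + 188c^2d - 118b^2 + 183bc + 70b - 420d - 140c + 106c^2 + 75b^2c - 289bc^2 + 54c^3 + 64b^2cd - 116bcd^2 + 194bc^2d + 60c^2d^2 - 96c^3d - 8b^2c^2 + 90bc^3 - 36c^4 - 56b^2d^2 - 168bd^3 + 120d^3 + 72cd^3 + 14b^3d + 28b^3 - 14b^3c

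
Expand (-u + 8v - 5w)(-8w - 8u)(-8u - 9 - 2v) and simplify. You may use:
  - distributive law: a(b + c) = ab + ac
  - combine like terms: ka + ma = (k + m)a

-384u²w - 432uw + 416uvw - 64u³ - 72u² + 496u²v + 576vw + 128v²w + 576uv + 128uv² - 320uw² - 360w² - 80vw²

(-u + 8v - 5w)(-8w - 8u)(-8u - 9 - 2v)
= (8uw + 8u² - 64vw - 64uv + 40w² + 40uw)(-8u - 9 - 2v)    [distributive law]
= (48uw + 8u² - 64vw - 64uv + 40w²)(-8u - 9 - 2v)    [combine like terms]
= -384u²w - 432uw - 96uvw - 64u³ - 72u² - 16u²v + 512uvw + 576vw + 128v²w + 512u²v + 576uv + 128uv² - 320uw² - 360w² - 80vw²    [distributive law]
= -384u²w - 432uw + 416uvw - 64u³ - 72u² + 496u²v + 576vw + 128v²w + 576uv + 128uv² - 320uw² - 360w² - 80vw²    [combine like terms]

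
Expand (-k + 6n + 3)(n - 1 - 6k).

(-k + 6n + 3)(n - 1 - 6k)
= -kn + k + 6k² + 6n² - 6n - 36kn + 3n - 3 - 18k    [distributive law]
= -37kn - 17k + 6k² + 6n² - 3n - 3    [combine like terms]

-37kn - 17k + 6k² + 6n² - 3n - 3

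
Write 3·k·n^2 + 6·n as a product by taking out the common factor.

3·n(k·n + 2)

3·k·n^2 + 6·n
= 3(k·n^2 + 2·n)    [factor out 3]
= 3·n(k·n + 2)    [factor out n]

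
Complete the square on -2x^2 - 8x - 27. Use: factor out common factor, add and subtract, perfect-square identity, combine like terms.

-2x^2 - 8x - 27
= -2(x^2 + 4x) - 27    [factor out -2 from the x-terms]
= -2(x^2 + 4x + 4 - 4) - 27    [add and subtract 4 inside the bracket]
= -2(x + 2)^2 + 8 - 27    [perfect-square identity]
= -2(x + 2)^2 - 19    [combine constants]

-2(x + 2)^2 - 19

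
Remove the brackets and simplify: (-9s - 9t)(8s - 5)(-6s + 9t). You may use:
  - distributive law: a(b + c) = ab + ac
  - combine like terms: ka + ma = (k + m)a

(-9s - 9t)(8s - 5)(-6s + 9t)
= (-72s^2 + 45s - 72st + 45t)(-6s + 9t)    [distributive law]
= 432s^3 - 648s^2t - 270s^2 + 405st + 432s^2t - 648st^2 - 270st + 405t^2    [distributive law]
= 432s^3 - 216s^2t - 270s^2 + 135st - 648st^2 + 405t^2    [combine like terms]

432s^3 - 216s^2t - 270s^2 + 135st - 648st^2 + 405t^2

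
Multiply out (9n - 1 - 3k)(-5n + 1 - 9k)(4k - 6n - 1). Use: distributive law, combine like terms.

216kn^2 + 270n^3 - 39n^2 + 86kn - 8n - 426k^2n - 10k + 1 - 3k^2 + 108k^3

(9n - 1 - 3k)(-5n + 1 - 9k)(4k - 6n - 1)
= (-45n^2 + 9n - 81kn + 5n - 1 + 9k + 15kn - 3k + 27k^2)(4k - 6n - 1)    [distributive law]
= (-45n^2 + 14n - 66kn - 1 + 6k + 27k^2)(4k - 6n - 1)    [combine like terms]
= -180kn^2 + 270n^3 + 45n^2 + 56kn - 84n^2 - 14n - 264k^2n + 396kn^2 + 66kn - 4k + 6n + 1 + 24k^2 - 36kn - 6k + 108k^3 - 162k^2n - 27k^2    [distributive law]
= 216kn^2 + 270n^3 - 39n^2 + 86kn - 8n - 426k^2n - 10k + 1 - 3k^2 + 108k^3    [combine like terms]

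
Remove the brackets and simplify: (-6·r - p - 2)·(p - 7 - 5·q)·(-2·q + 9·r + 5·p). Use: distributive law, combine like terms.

(-6·r - p - 2)·(p - 7 - 5·q)·(-2·q + 9·r + 5·p)
= (-6·p·r + 42·r + 30·q·r - p^2 + 7·p + 5·p·q - 2·p + 14 + 10·q)·(-2·q + 9·r + 5·p)    [distributive law]
= (-6·p·r + 42·r + 30·q·r - p^2 + 5·p + 5·p·q + 14 + 10·q)·(-2·q + 9·r + 5·p)    [combine like terms]
= 12·p·q·r - 54·p·r^2 - 30·p^2·r - 84·q·r + 378·r^2 + 210·p·r - 60·q^2·r + 270·q·r^2 + 150·p·q·r + 2·p^2·q - 9·p^2·r - 5·p^3 - 10·p·q + 45·p·r + 25·p^2 - 10·p·q^2 + 45·p·q·r + 25·p^2·q - 28·q + 126·r + 70·p - 20·q^2 + 90·q·r + 50·p·q    [distributive law]
= 207·p·q·r - 54·p·r^2 - 39·p^2·r + 6·q·r + 378·r^2 + 255·p·r - 60·q^2·r + 270·q·r^2 + 27·p^2·q - 5·p^3 + 40·p·q + 25·p^2 - 10·p·q^2 - 28·q + 126·r + 70·p - 20·q^2    [combine like terms]

207·p·q·r - 54·p·r^2 - 39·p^2·r + 6·q·r + 378·r^2 + 255·p·r - 60·q^2·r + 270·q·r^2 + 27·p^2·q - 5·p^3 + 40·p·q + 25·p^2 - 10·p·q^2 - 28·q + 126·r + 70·p - 20·q^2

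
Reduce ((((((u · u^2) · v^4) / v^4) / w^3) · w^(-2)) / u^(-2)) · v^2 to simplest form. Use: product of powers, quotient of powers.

u^5·v^2·w^(-5)

((((((u · u^2) · v^4) / v^4) / w^3) · w^(-2)) / u^(-2)) · v^2
= (((((u^3 · v^4) / v^4) / w^3) · w^(-2)) / u^(-2)) · v^2    [product of powers]
= u^5·v^2·w^(-5)    [quotient of powers; product of powers]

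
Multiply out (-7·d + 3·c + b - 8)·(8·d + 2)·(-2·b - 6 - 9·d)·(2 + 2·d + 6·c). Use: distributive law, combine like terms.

260·b·d² + 80·b·d³ + 144·b·c·d² + 3300·d² + 3084·d³ + 5400·c·d² + 1008·d⁴ + 2592·c·d³ + 220·b·d + 420·b·c·d + 1416·d + 3204·c·d - 288·b·c²·d - 1188·c²·d - 1296·c²·d² + 96·b·c - 72·b·c² + 504·c - 216·c² - 40·b²·d - 32·b²·d² - 96·b²·c·d - 8·b² - 24·b²·c + 40·b + 192

(-7·d + 3·c + b - 8)·(8·d + 2)·(-2·b - 6 - 9·d)·(2 + 2·d + 6·c)
= (-56·d² - 14·d + 24·c·d + 6·c + 8·b·d + 2·b - 64·d - 16)·(-2·b - 6 - 9·d)·(2 + 2·d + 6·c)    [distributive law]
= (-56·d² - 78·d + 24·c·d + 6·c + 8·b·d + 2·b - 16)·(-2·b - 6 - 9·d)·(2 + 2·d + 6·c)    [combine like terms]
= (112·b·d² + 336·d² + 504·d³ + 156·b·d + 468·d + 702·d² - 48·b·c·d - 144·c·d - 216·c·d² - 12·b·c - 36·c - 54·c·d - 16·b²·d - 48·b·d - 72·b·d² - 4·b² - 12·b - 18·b·d + 32·b + 96 + 144·d)·(2 + 2·d + 6·c)    [distributive law]
= (40·b·d² + 1038·d² + 504·d³ + 90·b·d + 612·d - 48·b·c·d - 198·c·d - 216·c·d² - 12·b·c - 36·c - 16·b²·d - 4·b² + 20·b + 96)·(2 + 2·d + 6·c)    [combine like terms]
= 80·b·d² + 80·b·d³ + 240·b·c·d² + 2076·d² + 2076·d³ + 6228·c·d² + 1008·d³ + 1008·d⁴ + 3024·c·d³ + 180·b·d + 180·b·d² + 540·b·c·d + 1224·d + 1224·d² + 3672·c·d - 96·b·c·d - 96·b·c·d² - 288·b·c²·d - 396·c·d - 396·c·d² - 1188·c²·d - 432·c·d² - 432·c·d³ - 1296·c²·d² - 24·b·c - 24·b·c·d - 72·b·c² - 72·c - 72·c·d - 216·c² - 32·b²·d - 32·b²·d² - 96·b²·c·d - 8·b² - 8·b²·d - 24·b²·c + 40·b + 40·b·d + 120·b·c + 192 + 192·d + 576·c    [distributive law]
= 260·b·d² + 80·b·d³ + 144·b·c·d² + 3300·d² + 3084·d³ + 5400·c·d² + 1008·d⁴ + 2592·c·d³ + 220·b·d + 420·b·c·d + 1416·d + 3204·c·d - 288·b·c²·d - 1188·c²·d - 1296·c²·d² + 96·b·c - 72·b·c² + 504·c - 216·c² - 40·b²·d - 32·b²·d² - 96·b²·c·d - 8·b² - 24·b²·c + 40·b + 192    [combine like terms]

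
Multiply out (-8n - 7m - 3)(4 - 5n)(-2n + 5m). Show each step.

(-8n - 7m - 3)(4 - 5n)(-2n + 5m)
= (-32n + 40n^2 - 28m + 35mn - 12 + 15n)(-2n + 5m)    [distributive law]
= (-17n + 40n^2 - 28m + 35mn - 12)(-2n + 5m)    [combine like terms]
= 34n^2 - 85mn - 80n^3 + 200mn^2 + 56mn - 140m^2 - 70mn^2 + 175m^2n + 24n - 60m    [distributive law]
= 34n^2 - 29mn - 80n^3 + 130mn^2 - 140m^2 + 175m^2n + 24n - 60m    [combine like terms]

34n^2 - 29mn - 80n^3 + 130mn^2 - 140m^2 + 175m^2n + 24n - 60m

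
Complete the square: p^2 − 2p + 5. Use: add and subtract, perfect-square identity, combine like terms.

(p − 1)^2 + 4

p^2 − 2p + 5
= p^2 − 2p + 1 − 1 + 5    [add and subtract 1]
= (p − 1)^2 − 1 + 5    [perfect-square identity]
= (p − 1)^2 + 4    [combine constants]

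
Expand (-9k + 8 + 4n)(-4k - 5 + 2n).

(-9k + 8 + 4n)(-4k - 5 + 2n)
= 36k^2 + 45k - 18kn - 32k - 40 + 16n - 16kn - 20n + 8n^2    [distributive law]
= 36k^2 + 13k - 34kn - 40 - 4n + 8n^2    [combine like terms]

36k^2 + 13k - 34kn - 40 - 4n + 8n^2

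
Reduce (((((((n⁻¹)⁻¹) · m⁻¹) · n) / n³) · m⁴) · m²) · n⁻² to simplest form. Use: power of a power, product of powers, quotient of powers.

m⁵·n⁻³

(((((((n⁻¹)⁻¹) · m⁻¹) · n) / n³) · m⁴) · m²) · n⁻²
= (((((n · m⁻¹) · n) / n³) · m⁴) · m²) · n⁻²    [power of a power]
= m⁵·n⁻³    [quotient of powers; product of powers]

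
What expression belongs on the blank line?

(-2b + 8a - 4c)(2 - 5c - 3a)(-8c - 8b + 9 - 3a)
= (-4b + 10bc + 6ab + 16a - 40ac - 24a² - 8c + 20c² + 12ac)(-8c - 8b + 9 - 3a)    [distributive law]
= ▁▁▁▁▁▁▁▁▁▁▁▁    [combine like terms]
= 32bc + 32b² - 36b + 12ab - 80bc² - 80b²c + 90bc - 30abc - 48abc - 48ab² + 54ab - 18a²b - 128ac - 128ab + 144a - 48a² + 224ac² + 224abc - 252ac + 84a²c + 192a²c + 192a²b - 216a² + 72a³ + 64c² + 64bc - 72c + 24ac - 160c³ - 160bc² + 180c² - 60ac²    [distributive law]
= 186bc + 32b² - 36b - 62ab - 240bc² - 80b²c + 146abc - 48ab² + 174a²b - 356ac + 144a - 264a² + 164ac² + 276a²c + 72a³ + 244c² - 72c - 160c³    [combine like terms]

Applying combine like terms to the line above:

(-4b + 10bc + 6ab + 16a - 28ac - 24a² - 8c + 20c²)(-8c - 8b + 9 - 3a)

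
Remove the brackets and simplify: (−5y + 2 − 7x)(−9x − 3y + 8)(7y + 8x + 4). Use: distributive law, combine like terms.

(−5y + 2 − 7x)(−9x − 3y + 8)(7y + 8x + 4)
= (45xy + 15y² − 40y − 18x − 6y + 16 + 63x² + 21xy − 56x)(7y + 8x + 4)    [distributive law]
= (66xy + 15y² − 46y − 74x + 16 + 63x²)(7y + 8x + 4)    [combine like terms]
= 462xy² + 528x²y + 264xy + 105y³ + 120xy² + 60y² − 322y² − 368xy − 184y − 518xy − 592x² − 296x + 112y + 128x + 64 + 441x²y + 504x³ + 252x²    [distributive law]
= 582xy² + 969x²y − 622xy + 105y³ − 262y² − 72y − 340x² − 168x + 64 + 504x³    [combine like terms]

582xy² + 969x²y − 622xy + 105y³ − 262y² − 72y − 340x² − 168x + 64 + 504x³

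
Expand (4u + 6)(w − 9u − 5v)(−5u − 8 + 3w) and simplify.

−128u²w − 224uw + 12uw² + 180u³ + 558u² + 100u²v + 310uv − 60uvw − 48w + 18w² + 432u + 240v − 90vw

(4u + 6)(w − 9u − 5v)(−5u − 8 + 3w)
= (4uw − 36u² − 20uv + 6w − 54u − 30v)(−5u − 8 + 3w)    [distributive law]
= −20u²w − 32uw + 12uw² + 180u³ + 288u² − 108u²w + 100u²v + 160uv − 60uvw − 30uw − 48w + 18w² + 270u² + 432u − 162uw + 150uv + 240v − 90vw    [distributive law]
= −128u²w − 224uw + 12uw² + 180u³ + 558u² + 100u²v + 310uv − 60uvw − 48w + 18w² + 432u + 240v − 90vw    [combine like terms]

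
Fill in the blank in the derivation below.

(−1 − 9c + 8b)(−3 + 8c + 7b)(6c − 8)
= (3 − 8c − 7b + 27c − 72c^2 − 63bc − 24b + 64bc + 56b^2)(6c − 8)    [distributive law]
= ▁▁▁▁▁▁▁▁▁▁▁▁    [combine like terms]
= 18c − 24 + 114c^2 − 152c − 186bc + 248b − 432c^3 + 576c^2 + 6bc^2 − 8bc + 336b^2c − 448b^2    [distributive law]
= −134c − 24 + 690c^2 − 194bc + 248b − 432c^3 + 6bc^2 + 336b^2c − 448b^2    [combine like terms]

After combine like terms, the bracketed line is:

(3 + 19c − 31b − 72c^2 + bc + 56b^2)(6c − 8)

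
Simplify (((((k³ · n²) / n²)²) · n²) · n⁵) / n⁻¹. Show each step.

(((((k³ · n²) / n²)²) · n²) · n⁵) / n⁻¹
= (((((k³ · n²)²) / ((n²)²)) · n²) · n⁵) / n⁻¹    [power of a quotient]
= ((((((k³)²) · ((n²)²)) / ((n²)²)) · n²) · n⁵) / n⁻¹    [power of a product]
= ((((k⁶ · ((n²)²)) / ((n²)²)) · n²) · n⁵) / n⁻¹    [power of a power]
= ((((k⁶ · n⁴) / ((n²)²)) · n²) · n⁵) / n⁻¹    [power of a power]
= ((((k⁶ · n⁴) / n⁴) · n²) · n⁵) / n⁻¹    [power of a power]
= k⁶n⁸    [quotient of powers; product of powers]

k⁶n⁸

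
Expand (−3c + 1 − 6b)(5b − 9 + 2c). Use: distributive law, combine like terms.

−27bc + 29c − 6c^2 + 59b − 9 − 30b^2

(−3c + 1 − 6b)(5b − 9 + 2c)
= −15bc + 27c − 6c^2 + 5b − 9 + 2c − 30b^2 + 54b − 12bc    [distributive law]
= −27bc + 29c − 6c^2 + 59b − 9 − 30b^2    [combine like terms]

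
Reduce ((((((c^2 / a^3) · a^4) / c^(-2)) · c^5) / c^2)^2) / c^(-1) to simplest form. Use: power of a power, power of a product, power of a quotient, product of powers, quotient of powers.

((((((c^2 / a^3) · a^4) / c^(-2)) · c^5) / c^2)^2) / c^(-1)
= ((((((c^2 / a^3) · a^4) / c^(-2)) · c^5)^2) / ((c^2)^2)) / c^(-1)    [power of a quotient]
= ((((((c^2 / a^3) · a^4) / c^(-2))^2) · ((c^5)^2)) / ((c^2)^2)) / c^(-1)    [power of a product]
= ((((((c^2 / a^3) · a^4)^2) / ((c^(-2))^2)) · ((c^5)^2)) / ((c^2)^2)) / c^(-1)    [power of a quotient]
= ((((((c^2 / a^3)^2) · ((a^4)^2)) / ((c^(-2))^2)) · ((c^5)^2)) / ((c^2)^2)) / c^(-1)    [power of a product]
= (((((((c^2)^2) / ((a^3)^2)) · ((a^4)^2)) / ((c^(-2))^2)) · ((c^5)^2)) / ((c^2)^2)) / c^(-1)    [power of a quotient]
= (((((c^4 / ((a^3)^2)) · ((a^4)^2)) / ((c^(-2))^2)) · ((c^5)^2)) / ((c^2)^2)) / c^(-1)    [power of a power]
= (((((c^4 / a^6) · ((a^4)^2)) / ((c^(-2))^2)) · ((c^5)^2)) / ((c^2)^2)) / c^(-1)    [power of a power]
= (((((c^4 / a^6) · a^8) / ((c^(-2))^2)) · ((c^5)^2)) / ((c^2)^2)) / c^(-1)    [power of a power]
= (((((c^4 / a^6) · a^8) / c^(-4)) · ((c^5)^2)) / ((c^2)^2)) / c^(-1)    [power of a power]
= (((((c^4 / a^6) · a^8) / c^(-4)) · c^10) / ((c^2)^2)) / c^(-1)    [power of a power]
= (((((c^4 / a^6) · a^8) / c^(-4)) · c^10) / c^4) / c^(-1)    [power of a power]
= a^2c^15    [quotient of powers; product of powers]

a^2c^15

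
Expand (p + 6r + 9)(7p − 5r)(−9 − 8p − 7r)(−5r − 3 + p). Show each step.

(p + 6r + 9)(7p − 5r)(−9 − 8p − 7r)(−5r − 3 + p)
= (7p² − 5pr + 42pr − 30r² + 63p − 45r)(−9 − 8p − 7r)(−5r − 3 + p)    [distributive law]
= (7p² + 37pr − 30r² + 63p − 45r)(−9 − 8p − 7r)(−5r − 3 + p)    [combine like terms]
= (−63p² − 56p³ − 49p²r − 333pr − 296p²r − 259pr² + 270r² + 240pr² + 210r³ − 567p − 504p² − 441pr + 405r + 360pr + 315r²)(−5r − 3 + p)    [distributive law]
= (−567p² − 56p³ − 345p²r − 414pr − 19pr² + 585r² + 210r³ − 567p + 405r)(−5r − 3 + p)    [combine like terms]
= 2835p²r + 1701p² − 567p³ + 280p³r + 168p³ − 56p⁴ + 1725p²r² + 1035p²r − 345p³r + 2070pr² + 1242pr − 414p²r + 95pr³ + 57pr² − 19p²r² − 2925r³ − 1755r² + 585pr² − 1050r⁴ − 630r³ + 210pr³ + 2835pr + 1701p − 567p² − 2025r² − 1215r + 405pr    [distributive law]
= 3456p²r + 1134p² − 399p³ − 65p³r − 56p⁴ + 1706p²r² + 2712pr² + 4482pr + 305pr³ − 3555r³ − 3780r² − 1050r⁴ + 1701p − 1215r    [combine like terms]

3456p²r + 1134p² − 399p³ − 65p³r − 56p⁴ + 1706p²r² + 2712pr² + 4482pr + 305pr³ − 3555r³ − 3780r² − 1050r⁴ + 1701p − 1215r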